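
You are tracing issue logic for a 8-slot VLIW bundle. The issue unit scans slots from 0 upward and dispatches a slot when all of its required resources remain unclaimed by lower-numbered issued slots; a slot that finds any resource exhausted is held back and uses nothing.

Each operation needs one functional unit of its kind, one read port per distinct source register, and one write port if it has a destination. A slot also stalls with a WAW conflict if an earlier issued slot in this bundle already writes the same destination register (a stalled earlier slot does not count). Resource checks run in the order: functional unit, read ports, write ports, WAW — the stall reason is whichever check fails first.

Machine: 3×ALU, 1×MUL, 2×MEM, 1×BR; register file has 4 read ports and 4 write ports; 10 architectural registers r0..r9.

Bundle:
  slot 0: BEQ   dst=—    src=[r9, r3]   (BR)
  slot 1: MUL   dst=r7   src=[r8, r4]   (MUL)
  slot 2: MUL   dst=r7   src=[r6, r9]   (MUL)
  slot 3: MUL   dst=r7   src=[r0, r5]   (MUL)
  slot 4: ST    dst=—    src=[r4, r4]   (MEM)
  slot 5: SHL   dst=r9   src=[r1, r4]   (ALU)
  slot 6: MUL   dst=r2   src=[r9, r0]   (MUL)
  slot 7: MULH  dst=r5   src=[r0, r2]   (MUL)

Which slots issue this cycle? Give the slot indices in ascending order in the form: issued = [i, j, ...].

issued = [0, 1]

(0) want 1×BR +2rd +0wr — yes → AL3|MU1|ME2|BR0|rd2|wr4
(1) want 1×MUL +2rd +1wr — yes → AL3|MU0|ME2|BR0|rd0|wr3
(2) want 1×MUL +2rd +1wr — FU → AL3|MU0|ME2|BR0|rd0|wr3
(3) want 1×MUL +2rd +1wr — FU → AL3|MU0|ME2|BR0|rd0|wr3
(4) want 1×MEM +1rd +0wr — RD_PORT → AL3|MU0|ME2|BR0|rd0|wr3
(5) want 1×ALU +2rd +1wr — RD_PORT → AL3|MU0|ME2|BR0|rd0|wr3
(6) want 1×MUL +2rd +1wr — FU → AL3|MU0|ME2|BR0|rd0|wr3
(7) want 1×MUL +2rd +1wr — FU → AL3|MU0|ME2|BR0|rd0|wr3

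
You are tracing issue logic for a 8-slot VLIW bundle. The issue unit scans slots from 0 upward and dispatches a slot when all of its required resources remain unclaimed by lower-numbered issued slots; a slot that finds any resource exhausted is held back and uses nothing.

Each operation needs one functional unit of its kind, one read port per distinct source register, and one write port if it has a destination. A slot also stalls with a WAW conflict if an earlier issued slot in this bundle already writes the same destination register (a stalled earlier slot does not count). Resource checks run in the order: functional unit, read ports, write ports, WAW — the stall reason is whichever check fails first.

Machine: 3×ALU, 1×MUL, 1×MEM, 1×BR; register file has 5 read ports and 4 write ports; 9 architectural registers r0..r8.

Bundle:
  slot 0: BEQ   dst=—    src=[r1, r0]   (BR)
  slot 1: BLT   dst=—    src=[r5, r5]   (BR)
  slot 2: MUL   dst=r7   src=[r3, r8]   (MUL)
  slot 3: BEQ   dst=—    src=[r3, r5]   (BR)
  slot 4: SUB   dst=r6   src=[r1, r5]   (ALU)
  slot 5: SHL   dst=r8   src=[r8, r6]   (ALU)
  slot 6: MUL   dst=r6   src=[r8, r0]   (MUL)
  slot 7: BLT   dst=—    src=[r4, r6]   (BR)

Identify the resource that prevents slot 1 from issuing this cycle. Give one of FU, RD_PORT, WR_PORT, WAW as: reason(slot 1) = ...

reason(slot 1) = FU

  0. BR ⇒ go  {3A/1Mu/1Ld/0B | 3r 4w}
  1. BR ⇒ no(FU)  {3A/1Mu/1Ld/0B | 3r 4w}
  2. MUL→r7 ⇒ go  {3A/0Mu/1Ld/0B | 1r 3w}
  3. BR ⇒ no(FU)  {3A/0Mu/1Ld/0B | 1r 3w}
  4. ALU→r6 ⇒ no(RD_PORT)  {3A/0Mu/1Ld/0B | 1r 3w}
  5. ALU→r8 ⇒ no(RD_PORT)  {3A/0Mu/1Ld/0B | 1r 3w}
  6. MUL→r6 ⇒ no(FU)  {3A/0Mu/1Ld/0B | 1r 3w}
  7. BR ⇒ no(FU)  {3A/0Mu/1Ld/0B | 1r 3w}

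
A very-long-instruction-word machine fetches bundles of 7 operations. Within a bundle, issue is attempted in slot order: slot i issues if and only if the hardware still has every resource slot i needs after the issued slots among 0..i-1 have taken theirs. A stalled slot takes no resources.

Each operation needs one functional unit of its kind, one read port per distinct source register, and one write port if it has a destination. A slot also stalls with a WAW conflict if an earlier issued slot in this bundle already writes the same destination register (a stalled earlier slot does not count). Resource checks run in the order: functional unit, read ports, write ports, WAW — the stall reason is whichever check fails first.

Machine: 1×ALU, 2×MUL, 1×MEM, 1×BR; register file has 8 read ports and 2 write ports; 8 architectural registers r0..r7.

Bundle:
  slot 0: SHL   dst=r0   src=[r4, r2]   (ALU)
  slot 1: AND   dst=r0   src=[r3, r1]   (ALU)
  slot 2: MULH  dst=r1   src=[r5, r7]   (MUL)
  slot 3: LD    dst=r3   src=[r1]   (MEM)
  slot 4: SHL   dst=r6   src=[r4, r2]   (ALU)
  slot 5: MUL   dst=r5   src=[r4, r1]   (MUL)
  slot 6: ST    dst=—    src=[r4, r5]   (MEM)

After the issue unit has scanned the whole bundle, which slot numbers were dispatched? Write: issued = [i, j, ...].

#0 ALU src=r4,r2 dispatched  <A:0 Mu:2 Ld:1 B:1 rd:6 wr:1>
#1 ALU src=r3,r1 held:FU  <A:0 Mu:2 Ld:1 B:1 rd:6 wr:1>
#2 MUL src=r5,r7 dispatched  <A:0 Mu:1 Ld:1 B:1 rd:4 wr:0>
#3 MEM src=r1 held:WR_PORT  <A:0 Mu:1 Ld:1 B:1 rd:4 wr:0>
#4 ALU src=r4,r2 held:FU  <A:0 Mu:1 Ld:1 B:1 rd:4 wr:0>
#5 MUL src=r4,r1 held:WR_PORT  <A:0 Mu:1 Ld:1 B:1 rd:4 wr:0>
#6 MEM src=r4,r5 dispatched  <A:0 Mu:1 Ld:0 B:1 rd:2 wr:0>

issued = [0, 2, 6]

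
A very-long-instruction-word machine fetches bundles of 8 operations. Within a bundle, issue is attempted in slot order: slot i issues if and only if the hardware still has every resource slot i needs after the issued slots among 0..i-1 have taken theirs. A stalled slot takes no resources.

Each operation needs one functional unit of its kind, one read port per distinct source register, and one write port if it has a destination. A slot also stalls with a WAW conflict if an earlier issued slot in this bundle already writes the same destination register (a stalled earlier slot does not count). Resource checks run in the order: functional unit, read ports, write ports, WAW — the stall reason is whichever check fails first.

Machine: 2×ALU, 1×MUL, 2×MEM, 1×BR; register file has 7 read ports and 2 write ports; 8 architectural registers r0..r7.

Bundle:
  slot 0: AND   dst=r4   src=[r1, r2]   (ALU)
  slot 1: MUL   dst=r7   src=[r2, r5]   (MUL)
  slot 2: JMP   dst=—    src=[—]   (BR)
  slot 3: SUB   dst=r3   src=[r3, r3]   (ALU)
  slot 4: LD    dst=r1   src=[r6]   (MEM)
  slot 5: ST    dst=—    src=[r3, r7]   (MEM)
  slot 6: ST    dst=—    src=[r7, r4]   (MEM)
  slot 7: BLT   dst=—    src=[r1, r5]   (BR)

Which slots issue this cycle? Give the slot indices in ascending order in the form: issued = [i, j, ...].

slot 0 (ALU): ISSUE — free A1,Mu1,Ld2,B1 rp5 wp1
slot 1 (MUL): ISSUE — free A1,Mu0,Ld2,B1 rp3 wp0
slot 2 (BR): ISSUE — free A1,Mu0,Ld2,B0 rp3 wp0
slot 3 (ALU): stall WR_PORT — free A1,Mu0,Ld2,B0 rp3 wp0
slot 4 (MEM): stall WR_PORT — free A1,Mu0,Ld2,B0 rp3 wp0
slot 5 (MEM): ISSUE — free A1,Mu0,Ld1,B0 rp1 wp0
slot 6 (MEM): stall RD_PORT — free A1,Mu0,Ld1,B0 rp1 wp0
slot 7 (BR): stall FU — free A1,Mu0,Ld1,B0 rp1 wp0

issued = [0, 1, 2, 5]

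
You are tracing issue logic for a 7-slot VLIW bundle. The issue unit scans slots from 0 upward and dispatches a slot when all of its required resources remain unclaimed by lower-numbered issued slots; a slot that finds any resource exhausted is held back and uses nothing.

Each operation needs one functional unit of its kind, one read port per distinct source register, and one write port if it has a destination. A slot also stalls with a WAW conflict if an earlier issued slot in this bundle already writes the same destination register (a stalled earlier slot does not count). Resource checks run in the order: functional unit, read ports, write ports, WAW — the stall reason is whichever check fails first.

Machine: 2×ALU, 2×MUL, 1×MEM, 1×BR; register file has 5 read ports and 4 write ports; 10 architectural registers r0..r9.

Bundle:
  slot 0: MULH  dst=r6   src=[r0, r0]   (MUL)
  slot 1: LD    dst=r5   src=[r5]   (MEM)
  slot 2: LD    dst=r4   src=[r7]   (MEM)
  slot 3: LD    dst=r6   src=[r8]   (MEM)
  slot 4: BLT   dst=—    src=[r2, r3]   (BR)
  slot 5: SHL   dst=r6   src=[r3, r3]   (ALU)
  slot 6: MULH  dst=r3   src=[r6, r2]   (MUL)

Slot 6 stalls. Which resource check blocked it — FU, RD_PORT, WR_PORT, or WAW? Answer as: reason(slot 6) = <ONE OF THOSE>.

slot 0 (MUL): ISSUE — free A2,Mu1,Ld1,B1 rp4 wp3
slot 1 (MEM): ISSUE — free A2,Mu1,Ld0,B1 rp3 wp2
slot 2 (MEM): stall FU — free A2,Mu1,Ld0,B1 rp3 wp2
slot 3 (MEM): stall FU — free A2,Mu1,Ld0,B1 rp3 wp2
slot 4 (BR): ISSUE — free A2,Mu1,Ld0,B0 rp1 wp2
slot 5 (ALU): stall WAW — free A2,Mu1,Ld0,B0 rp1 wp2
slot 6 (MUL): stall RD_PORT — free A2,Mu1,Ld0,B0 rp1 wp2

reason(slot 6) = RD_PORT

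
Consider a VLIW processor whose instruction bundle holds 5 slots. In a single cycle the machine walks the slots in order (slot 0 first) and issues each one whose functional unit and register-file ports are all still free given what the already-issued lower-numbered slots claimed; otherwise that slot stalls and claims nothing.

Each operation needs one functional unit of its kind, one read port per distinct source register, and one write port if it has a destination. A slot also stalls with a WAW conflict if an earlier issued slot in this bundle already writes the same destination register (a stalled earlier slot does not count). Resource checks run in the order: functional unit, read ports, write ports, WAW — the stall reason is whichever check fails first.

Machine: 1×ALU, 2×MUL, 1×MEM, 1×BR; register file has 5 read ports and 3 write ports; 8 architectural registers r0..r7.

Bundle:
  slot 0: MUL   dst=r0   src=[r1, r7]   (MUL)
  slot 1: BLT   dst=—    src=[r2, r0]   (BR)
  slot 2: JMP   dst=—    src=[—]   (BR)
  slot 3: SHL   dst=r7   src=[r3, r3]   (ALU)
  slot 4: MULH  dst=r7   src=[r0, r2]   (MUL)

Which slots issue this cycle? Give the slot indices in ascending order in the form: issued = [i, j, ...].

issued = [0, 1, 3]

#0 MUL src=r1,r7 dispatched  <A:1 Mu:1 Ld:1 B:1 rd:3 wr:2>
#1 BR src=r2,r0 dispatched  <A:1 Mu:1 Ld:1 B:0 rd:1 wr:2>
#2 BR src=- held:FU  <A:1 Mu:1 Ld:1 B:0 rd:1 wr:2>
#3 ALU src=r3,r3 dispatched  <A:0 Mu:1 Ld:1 B:0 rd:0 wr:1>
#4 MUL src=r0,r2 held:RD_PORT  <A:0 Mu:1 Ld:1 B:0 rd:0 wr:1>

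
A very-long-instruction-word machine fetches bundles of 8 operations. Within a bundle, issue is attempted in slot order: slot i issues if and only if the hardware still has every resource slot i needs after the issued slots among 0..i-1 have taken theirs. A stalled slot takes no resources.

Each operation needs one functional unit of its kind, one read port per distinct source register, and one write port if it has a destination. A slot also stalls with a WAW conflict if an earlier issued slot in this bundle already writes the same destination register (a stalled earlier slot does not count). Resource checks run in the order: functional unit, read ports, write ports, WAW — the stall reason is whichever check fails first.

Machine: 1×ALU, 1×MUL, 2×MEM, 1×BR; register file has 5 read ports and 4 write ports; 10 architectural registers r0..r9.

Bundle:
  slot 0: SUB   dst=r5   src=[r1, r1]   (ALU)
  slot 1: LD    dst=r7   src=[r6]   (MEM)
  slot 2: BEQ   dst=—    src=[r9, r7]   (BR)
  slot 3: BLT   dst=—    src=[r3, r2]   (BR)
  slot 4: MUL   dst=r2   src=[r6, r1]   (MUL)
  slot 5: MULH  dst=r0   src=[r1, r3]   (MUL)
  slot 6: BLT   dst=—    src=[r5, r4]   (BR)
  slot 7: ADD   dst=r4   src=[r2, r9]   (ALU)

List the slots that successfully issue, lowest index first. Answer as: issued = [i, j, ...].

issued = [0, 1, 2]

[0] ALU needs rd=1 wr=1: ok; after: ALU=0 MUL=1 MEM=2 BR=1, R=4, W=3
[1] MEM needs rd=1 wr=1: ok; after: ALU=0 MUL=1 MEM=1 BR=1, R=3, W=2
[2] BR needs rd=2 wr=0: ok; after: ALU=0 MUL=1 MEM=1 BR=0, R=1, W=2
[3] BR needs rd=2 wr=0: FU; after: ALU=0 MUL=1 MEM=1 BR=0, R=1, W=2
[4] MUL needs rd=2 wr=1: RD_PORT; after: ALU=0 MUL=1 MEM=1 BR=0, R=1, W=2
[5] MUL needs rd=2 wr=1: RD_PORT; after: ALU=0 MUL=1 MEM=1 BR=0, R=1, W=2
[6] BR needs rd=2 wr=0: FU; after: ALU=0 MUL=1 MEM=1 BR=0, R=1, W=2
[7] ALU needs rd=2 wr=1: FU; after: ALU=0 MUL=1 MEM=1 BR=0, R=1, W=2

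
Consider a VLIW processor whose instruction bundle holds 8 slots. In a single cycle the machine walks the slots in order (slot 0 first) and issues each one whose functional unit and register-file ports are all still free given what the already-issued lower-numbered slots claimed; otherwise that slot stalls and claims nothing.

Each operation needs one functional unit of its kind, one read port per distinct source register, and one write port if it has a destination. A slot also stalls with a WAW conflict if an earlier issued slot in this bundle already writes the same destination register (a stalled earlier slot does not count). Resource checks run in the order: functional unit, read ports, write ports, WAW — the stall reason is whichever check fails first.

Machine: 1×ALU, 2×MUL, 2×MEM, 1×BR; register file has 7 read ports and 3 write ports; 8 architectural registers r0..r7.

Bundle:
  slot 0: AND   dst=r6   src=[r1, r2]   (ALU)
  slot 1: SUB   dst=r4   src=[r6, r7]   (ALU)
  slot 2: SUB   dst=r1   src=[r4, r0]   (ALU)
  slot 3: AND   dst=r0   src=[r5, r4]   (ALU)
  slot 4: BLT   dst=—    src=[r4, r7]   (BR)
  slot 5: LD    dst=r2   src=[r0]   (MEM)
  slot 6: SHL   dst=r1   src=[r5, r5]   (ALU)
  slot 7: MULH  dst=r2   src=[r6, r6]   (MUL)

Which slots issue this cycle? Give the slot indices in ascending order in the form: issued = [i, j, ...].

issued = [0, 4, 5]

  0. ALU→r6 ⇒ go  {0A/2Mu/2Ld/1B | 5r 2w}
  1. ALU→r4 ⇒ no(FU)  {0A/2Mu/2Ld/1B | 5r 2w}
  2. ALU→r1 ⇒ no(FU)  {0A/2Mu/2Ld/1B | 5r 2w}
  3. ALU→r0 ⇒ no(FU)  {0A/2Mu/2Ld/1B | 5r 2w}
  4. BR ⇒ go  {0A/2Mu/2Ld/0B | 3r 2w}
  5. MEM→r2 ⇒ go  {0A/2Mu/1Ld/0B | 2r 1w}
  6. ALU→r1 ⇒ no(FU)  {0A/2Mu/1Ld/0B | 2r 1w}
  7. MUL→r2 ⇒ no(WAW)  {0A/2Mu/1Ld/0B | 2r 1w}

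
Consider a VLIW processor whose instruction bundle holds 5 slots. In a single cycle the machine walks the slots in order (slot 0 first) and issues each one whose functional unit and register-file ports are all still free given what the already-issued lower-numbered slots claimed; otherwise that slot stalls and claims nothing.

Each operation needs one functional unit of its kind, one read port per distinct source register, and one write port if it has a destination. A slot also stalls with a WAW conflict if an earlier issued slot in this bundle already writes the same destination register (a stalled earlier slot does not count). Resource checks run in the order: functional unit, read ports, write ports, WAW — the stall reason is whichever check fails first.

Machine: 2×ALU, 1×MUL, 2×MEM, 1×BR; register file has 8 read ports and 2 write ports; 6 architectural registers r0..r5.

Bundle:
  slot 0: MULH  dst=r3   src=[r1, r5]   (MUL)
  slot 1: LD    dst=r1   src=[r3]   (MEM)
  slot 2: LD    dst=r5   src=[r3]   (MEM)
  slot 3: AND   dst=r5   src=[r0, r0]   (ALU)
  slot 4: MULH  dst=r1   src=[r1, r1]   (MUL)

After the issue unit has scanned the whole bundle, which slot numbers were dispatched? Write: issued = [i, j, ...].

issued = [0, 1]

[0] MUL needs rd=2 wr=1: ok; after: ALU=2 MUL=0 MEM=2 BR=1, R=6, W=1
[1] MEM needs rd=1 wr=1: ok; after: ALU=2 MUL=0 MEM=1 BR=1, R=5, W=0
[2] MEM needs rd=1 wr=1: WR_PORT; after: ALU=2 MUL=0 MEM=1 BR=1, R=5, W=0
[3] ALU needs rd=1 wr=1: WR_PORT; after: ALU=2 MUL=0 MEM=1 BR=1, R=5, W=0
[4] MUL needs rd=1 wr=1: FU; after: ALU=2 MUL=0 MEM=1 BR=1, R=5, W=0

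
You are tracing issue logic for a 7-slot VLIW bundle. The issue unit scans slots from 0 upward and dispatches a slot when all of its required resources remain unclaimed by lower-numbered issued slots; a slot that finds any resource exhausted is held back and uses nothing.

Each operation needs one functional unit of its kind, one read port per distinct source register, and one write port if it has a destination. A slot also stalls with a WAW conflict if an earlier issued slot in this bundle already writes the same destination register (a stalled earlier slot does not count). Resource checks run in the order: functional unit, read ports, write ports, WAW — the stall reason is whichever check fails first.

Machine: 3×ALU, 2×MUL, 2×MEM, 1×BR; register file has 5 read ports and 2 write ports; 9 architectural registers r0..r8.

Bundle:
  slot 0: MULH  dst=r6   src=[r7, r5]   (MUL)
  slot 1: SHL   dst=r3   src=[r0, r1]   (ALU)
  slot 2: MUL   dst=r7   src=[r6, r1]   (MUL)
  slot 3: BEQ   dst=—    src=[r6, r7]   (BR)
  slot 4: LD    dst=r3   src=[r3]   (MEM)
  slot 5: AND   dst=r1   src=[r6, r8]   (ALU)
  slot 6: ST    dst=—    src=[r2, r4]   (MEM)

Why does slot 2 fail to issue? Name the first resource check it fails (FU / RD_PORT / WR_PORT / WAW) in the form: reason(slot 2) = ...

reason(slot 2) = RD_PORT

  0. MUL→r6 ⇒ go  {3A/1Mu/2Ld/1B | 3r 1w}
  1. ALU→r3 ⇒ go  {2A/1Mu/2Ld/1B | 1r 0w}
  2. MUL→r7 ⇒ no(RD_PORT)  {2A/1Mu/2Ld/1B | 1r 0w}
  3. BR ⇒ no(RD_PORT)  {2A/1Mu/2Ld/1B | 1r 0w}
  4. MEM→r3 ⇒ no(WR_PORT)  {2A/1Mu/2Ld/1B | 1r 0w}
  5. ALU→r1 ⇒ no(RD_PORT)  {2A/1Mu/2Ld/1B | 1r 0w}
  6. MEM ⇒ no(RD_PORT)  {2A/1Mu/2Ld/1B | 1r 0w}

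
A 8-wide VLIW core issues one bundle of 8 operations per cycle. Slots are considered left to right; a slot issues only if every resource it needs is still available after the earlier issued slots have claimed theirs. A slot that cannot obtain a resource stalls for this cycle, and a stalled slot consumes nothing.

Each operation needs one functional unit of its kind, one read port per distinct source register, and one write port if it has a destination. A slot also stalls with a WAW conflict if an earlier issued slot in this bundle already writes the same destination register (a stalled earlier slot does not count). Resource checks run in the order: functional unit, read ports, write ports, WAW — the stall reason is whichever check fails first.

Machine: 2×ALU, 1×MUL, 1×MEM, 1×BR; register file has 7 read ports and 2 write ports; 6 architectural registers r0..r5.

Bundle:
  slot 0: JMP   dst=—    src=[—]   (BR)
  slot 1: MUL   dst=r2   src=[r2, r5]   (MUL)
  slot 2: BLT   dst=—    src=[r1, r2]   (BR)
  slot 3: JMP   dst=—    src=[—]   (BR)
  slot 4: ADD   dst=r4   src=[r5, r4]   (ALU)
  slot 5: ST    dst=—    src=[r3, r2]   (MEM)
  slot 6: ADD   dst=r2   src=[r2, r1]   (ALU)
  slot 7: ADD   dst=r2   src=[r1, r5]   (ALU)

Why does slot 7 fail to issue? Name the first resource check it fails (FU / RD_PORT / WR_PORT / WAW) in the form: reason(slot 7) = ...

reason(slot 7) = RD_PORT

[0] BR needs rd=0 wr=0: ok; after: ALU=2 MUL=1 MEM=1 BR=0, R=7, W=2
[1] MUL needs rd=2 wr=1: ok; after: ALU=2 MUL=0 MEM=1 BR=0, R=5, W=1
[2] BR needs rd=2 wr=0: FU; after: ALU=2 MUL=0 MEM=1 BR=0, R=5, W=1
[3] BR needs rd=0 wr=0: FU; after: ALU=2 MUL=0 MEM=1 BR=0, R=5, W=1
[4] ALU needs rd=2 wr=1: ok; after: ALU=1 MUL=0 MEM=1 BR=0, R=3, W=0
[5] MEM needs rd=2 wr=0: ok; after: ALU=1 MUL=0 MEM=0 BR=0, R=1, W=0
[6] ALU needs rd=2 wr=1: RD_PORT; after: ALU=1 MUL=0 MEM=0 BR=0, R=1, W=0
[7] ALU needs rd=2 wr=1: RD_PORT; after: ALU=1 MUL=0 MEM=0 BR=0, R=1, W=0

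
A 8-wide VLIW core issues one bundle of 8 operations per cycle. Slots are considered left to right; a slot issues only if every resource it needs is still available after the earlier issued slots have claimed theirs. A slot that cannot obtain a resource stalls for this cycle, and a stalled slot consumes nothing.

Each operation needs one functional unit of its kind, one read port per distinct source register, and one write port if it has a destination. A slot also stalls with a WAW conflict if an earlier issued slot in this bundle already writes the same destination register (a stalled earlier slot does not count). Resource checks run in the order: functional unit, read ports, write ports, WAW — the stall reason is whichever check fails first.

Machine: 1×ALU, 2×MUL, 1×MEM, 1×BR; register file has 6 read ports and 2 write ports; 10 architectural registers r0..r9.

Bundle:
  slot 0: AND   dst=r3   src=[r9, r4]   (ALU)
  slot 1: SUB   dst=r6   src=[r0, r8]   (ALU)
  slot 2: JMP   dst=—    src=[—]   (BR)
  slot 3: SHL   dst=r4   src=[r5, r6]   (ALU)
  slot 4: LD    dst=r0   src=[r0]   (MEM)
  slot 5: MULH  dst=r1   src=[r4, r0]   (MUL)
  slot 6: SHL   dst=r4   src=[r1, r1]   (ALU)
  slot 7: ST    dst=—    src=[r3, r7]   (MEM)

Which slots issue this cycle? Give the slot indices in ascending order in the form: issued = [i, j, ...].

issued = [0, 2, 4]

#0 ALU src=r9,r4 dispatched  <A:0 Mu:2 Ld:1 B:1 rd:4 wr:1>
#1 ALU src=r0,r8 held:FU  <A:0 Mu:2 Ld:1 B:1 rd:4 wr:1>
#2 BR src=- dispatched  <A:0 Mu:2 Ld:1 B:0 rd:4 wr:1>
#3 ALU src=r5,r6 held:FU  <A:0 Mu:2 Ld:1 B:0 rd:4 wr:1>
#4 MEM src=r0 dispatched  <A:0 Mu:2 Ld:0 B:0 rd:3 wr:0>
#5 MUL src=r4,r0 held:WR_PORT  <A:0 Mu:2 Ld:0 B:0 rd:3 wr:0>
#6 ALU src=r1,r1 held:FU  <A:0 Mu:2 Ld:0 B:0 rd:3 wr:0>
#7 MEM src=r3,r7 held:FU  <A:0 Mu:2 Ld:0 B:0 rd:3 wr:0>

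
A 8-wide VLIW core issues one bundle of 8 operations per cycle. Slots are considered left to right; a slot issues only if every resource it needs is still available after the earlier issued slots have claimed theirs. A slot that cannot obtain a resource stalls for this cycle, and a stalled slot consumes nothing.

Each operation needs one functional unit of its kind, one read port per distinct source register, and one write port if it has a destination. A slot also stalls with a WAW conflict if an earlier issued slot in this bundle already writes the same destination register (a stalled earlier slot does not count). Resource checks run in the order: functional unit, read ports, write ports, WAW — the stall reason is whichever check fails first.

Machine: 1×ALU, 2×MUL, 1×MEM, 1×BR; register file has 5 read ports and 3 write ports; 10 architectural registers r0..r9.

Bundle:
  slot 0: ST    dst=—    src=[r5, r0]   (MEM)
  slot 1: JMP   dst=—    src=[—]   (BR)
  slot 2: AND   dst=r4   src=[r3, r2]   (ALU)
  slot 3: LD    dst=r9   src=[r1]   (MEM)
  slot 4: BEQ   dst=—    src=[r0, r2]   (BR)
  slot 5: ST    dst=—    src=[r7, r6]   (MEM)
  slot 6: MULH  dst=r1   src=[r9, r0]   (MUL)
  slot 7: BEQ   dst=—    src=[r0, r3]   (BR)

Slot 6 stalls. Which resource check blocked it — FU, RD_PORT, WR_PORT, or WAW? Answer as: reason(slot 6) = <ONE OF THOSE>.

reason(slot 6) = RD_PORT

[0] MEM needs rd=2 wr=0: ok; after: ALU=1 MUL=2 MEM=0 BR=1, R=3, W=3
[1] BR needs rd=0 wr=0: ok; after: ALU=1 MUL=2 MEM=0 BR=0, R=3, W=3
[2] ALU needs rd=2 wr=1: ok; after: ALU=0 MUL=2 MEM=0 BR=0, R=1, W=2
[3] MEM needs rd=1 wr=1: FU; after: ALU=0 MUL=2 MEM=0 BR=0, R=1, W=2
[4] BR needs rd=2 wr=0: FU; after: ALU=0 MUL=2 MEM=0 BR=0, R=1, W=2
[5] MEM needs rd=2 wr=0: FU; after: ALU=0 MUL=2 MEM=0 BR=0, R=1, W=2
[6] MUL needs rd=2 wr=1: RD_PORT; after: ALU=0 MUL=2 MEM=0 BR=0, R=1, W=2
[7] BR needs rd=2 wr=0: FU; after: ALU=0 MUL=2 MEM=0 BR=0, R=1, W=2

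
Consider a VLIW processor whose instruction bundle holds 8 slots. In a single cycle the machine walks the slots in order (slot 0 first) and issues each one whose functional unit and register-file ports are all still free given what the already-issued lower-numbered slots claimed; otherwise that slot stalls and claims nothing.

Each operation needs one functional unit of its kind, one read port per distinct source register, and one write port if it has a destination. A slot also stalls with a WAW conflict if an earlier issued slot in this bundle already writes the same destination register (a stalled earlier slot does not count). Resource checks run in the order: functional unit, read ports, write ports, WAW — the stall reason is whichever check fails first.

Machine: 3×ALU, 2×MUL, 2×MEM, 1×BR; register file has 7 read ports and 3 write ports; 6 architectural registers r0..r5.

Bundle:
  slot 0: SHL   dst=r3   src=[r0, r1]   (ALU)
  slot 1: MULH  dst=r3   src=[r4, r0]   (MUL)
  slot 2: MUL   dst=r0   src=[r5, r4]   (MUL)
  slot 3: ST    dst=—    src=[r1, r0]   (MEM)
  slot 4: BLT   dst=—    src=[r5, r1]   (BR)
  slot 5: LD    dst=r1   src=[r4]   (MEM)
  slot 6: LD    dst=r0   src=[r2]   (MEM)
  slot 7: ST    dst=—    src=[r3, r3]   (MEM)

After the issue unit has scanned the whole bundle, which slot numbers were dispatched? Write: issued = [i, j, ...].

slot 0 (ALU): ISSUE — free A2,Mu2,Ld2,B1 rp5 wp2
slot 1 (MUL): stall WAW — free A2,Mu2,Ld2,B1 rp5 wp2
slot 2 (MUL): ISSUE — free A2,Mu1,Ld2,B1 rp3 wp1
slot 3 (MEM): ISSUE — free A2,Mu1,Ld1,B1 rp1 wp1
slot 4 (BR): stall RD_PORT — free A2,Mu1,Ld1,B1 rp1 wp1
slot 5 (MEM): ISSUE — free A2,Mu1,Ld0,B1 rp0 wp0
slot 6 (MEM): stall FU — free A2,Mu1,Ld0,B1 rp0 wp0
slot 7 (MEM): stall FU — free A2,Mu1,Ld0,B1 rp0 wp0

issued = [0, 2, 3, 5]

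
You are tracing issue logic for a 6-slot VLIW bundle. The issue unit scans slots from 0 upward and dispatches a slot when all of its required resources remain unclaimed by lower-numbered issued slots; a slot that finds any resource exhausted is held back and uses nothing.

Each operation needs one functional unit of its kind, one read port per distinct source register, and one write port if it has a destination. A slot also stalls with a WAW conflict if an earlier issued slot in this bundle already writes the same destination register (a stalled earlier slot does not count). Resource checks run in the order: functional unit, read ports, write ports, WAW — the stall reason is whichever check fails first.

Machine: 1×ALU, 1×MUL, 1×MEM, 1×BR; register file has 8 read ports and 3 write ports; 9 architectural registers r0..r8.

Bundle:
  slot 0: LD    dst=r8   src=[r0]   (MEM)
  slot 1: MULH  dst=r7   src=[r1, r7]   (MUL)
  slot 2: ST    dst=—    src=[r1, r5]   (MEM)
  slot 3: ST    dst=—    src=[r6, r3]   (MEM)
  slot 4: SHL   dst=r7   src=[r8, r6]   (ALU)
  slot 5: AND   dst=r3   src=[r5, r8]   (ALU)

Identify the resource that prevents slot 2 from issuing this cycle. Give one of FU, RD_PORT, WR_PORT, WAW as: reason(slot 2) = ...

(0) want 1×MEM +1rd +1wr — yes → AL1|MU1|ME0|BR1|rd7|wr2
(1) want 1×MUL +2rd +1wr — yes → AL1|MU0|ME0|BR1|rd5|wr1
(2) want 1×MEM +2rd +0wr — FU → AL1|MU0|ME0|BR1|rd5|wr1
(3) want 1×MEM +2rd +0wr — FU → AL1|MU0|ME0|BR1|rd5|wr1
(4) want 1×ALU +2rd +1wr — WAW → AL1|MU0|ME0|BR1|rd5|wr1
(5) want 1×ALU +2rd +1wr — yes → AL0|MU0|ME0|BR1|rd3|wr0

reason(slot 2) = FU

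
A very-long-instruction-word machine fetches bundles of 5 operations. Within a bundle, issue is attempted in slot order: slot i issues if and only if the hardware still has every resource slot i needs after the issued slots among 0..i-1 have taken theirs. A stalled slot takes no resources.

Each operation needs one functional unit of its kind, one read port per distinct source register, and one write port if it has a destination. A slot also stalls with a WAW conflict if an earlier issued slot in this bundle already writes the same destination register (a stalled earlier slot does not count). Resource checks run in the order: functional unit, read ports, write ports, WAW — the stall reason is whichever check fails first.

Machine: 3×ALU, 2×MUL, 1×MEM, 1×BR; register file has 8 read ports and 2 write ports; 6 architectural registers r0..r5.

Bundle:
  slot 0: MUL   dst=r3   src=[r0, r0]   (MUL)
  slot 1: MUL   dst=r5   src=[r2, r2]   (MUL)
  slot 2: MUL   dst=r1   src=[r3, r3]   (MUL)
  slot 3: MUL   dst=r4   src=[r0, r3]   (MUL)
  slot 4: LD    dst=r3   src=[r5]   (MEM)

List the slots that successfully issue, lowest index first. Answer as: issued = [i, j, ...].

[0] MUL needs rd=1 wr=1: ok; after: ALU=3 MUL=1 MEM=1 BR=1, R=7, W=1
[1] MUL needs rd=1 wr=1: ok; after: ALU=3 MUL=0 MEM=1 BR=1, R=6, W=0
[2] MUL needs rd=1 wr=1: FU; after: ALU=3 MUL=0 MEM=1 BR=1, R=6, W=0
[3] MUL needs rd=2 wr=1: FU; after: ALU=3 MUL=0 MEM=1 BR=1, R=6, W=0
[4] MEM needs rd=1 wr=1: WR_PORT; after: ALU=3 MUL=0 MEM=1 BR=1, R=6, W=0

issued = [0, 1]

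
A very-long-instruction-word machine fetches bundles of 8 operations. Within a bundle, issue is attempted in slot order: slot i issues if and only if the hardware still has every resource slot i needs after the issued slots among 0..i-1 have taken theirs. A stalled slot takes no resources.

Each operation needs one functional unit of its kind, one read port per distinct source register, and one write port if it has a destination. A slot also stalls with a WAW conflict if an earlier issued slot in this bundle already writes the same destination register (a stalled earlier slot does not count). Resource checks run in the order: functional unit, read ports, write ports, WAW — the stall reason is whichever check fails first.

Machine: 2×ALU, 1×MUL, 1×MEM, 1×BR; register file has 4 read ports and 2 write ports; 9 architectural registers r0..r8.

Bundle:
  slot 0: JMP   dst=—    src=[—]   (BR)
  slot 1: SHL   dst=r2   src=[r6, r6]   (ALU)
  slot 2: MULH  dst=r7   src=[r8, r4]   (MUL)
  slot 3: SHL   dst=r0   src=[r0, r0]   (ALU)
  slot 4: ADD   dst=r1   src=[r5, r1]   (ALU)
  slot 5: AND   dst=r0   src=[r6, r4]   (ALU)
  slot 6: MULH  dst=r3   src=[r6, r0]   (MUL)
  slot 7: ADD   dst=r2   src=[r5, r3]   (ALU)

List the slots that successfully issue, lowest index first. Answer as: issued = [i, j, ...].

issued = [0, 1, 2]

slot 0 (BR): ISSUE — free A2,Mu1,Ld1,B0 rp4 wp2
slot 1 (ALU): ISSUE — free A1,Mu1,Ld1,B0 rp3 wp1
slot 2 (MUL): ISSUE — free A1,Mu0,Ld1,B0 rp1 wp0
slot 3 (ALU): stall WR_PORT — free A1,Mu0,Ld1,B0 rp1 wp0
slot 4 (ALU): stall RD_PORT — free A1,Mu0,Ld1,B0 rp1 wp0
slot 5 (ALU): stall RD_PORT — free A1,Mu0,Ld1,B0 rp1 wp0
slot 6 (MUL): stall FU — free A1,Mu0,Ld1,B0 rp1 wp0
slot 7 (ALU): stall RD_PORT — free A1,Mu0,Ld1,B0 rp1 wp0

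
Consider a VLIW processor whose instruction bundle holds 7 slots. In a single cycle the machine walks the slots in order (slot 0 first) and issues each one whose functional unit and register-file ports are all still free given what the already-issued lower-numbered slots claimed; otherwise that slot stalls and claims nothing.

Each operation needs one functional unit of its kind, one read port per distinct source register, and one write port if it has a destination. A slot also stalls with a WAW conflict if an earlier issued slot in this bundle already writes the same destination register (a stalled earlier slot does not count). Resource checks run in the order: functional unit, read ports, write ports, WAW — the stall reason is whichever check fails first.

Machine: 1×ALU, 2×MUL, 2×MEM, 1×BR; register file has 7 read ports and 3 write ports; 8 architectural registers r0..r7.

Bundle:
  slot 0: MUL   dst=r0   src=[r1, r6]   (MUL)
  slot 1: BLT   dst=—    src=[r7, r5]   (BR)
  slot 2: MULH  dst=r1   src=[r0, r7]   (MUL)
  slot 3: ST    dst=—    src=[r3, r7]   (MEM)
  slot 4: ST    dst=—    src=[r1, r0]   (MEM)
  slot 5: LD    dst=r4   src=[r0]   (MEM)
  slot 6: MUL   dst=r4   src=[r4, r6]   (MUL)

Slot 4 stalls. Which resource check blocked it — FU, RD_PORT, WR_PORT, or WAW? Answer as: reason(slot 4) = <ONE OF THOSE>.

  0. MUL→r0 ⇒ go  {1A/1Mu/2Ld/1B | 5r 2w}
  1. BR ⇒ go  {1A/1Mu/2Ld/0B | 3r 2w}
  2. MUL→r1 ⇒ go  {1A/0Mu/2Ld/0B | 1r 1w}
  3. MEM ⇒ no(RD_PORT)  {1A/0Mu/2Ld/0B | 1r 1w}
  4. MEM ⇒ no(RD_PORT)  {1A/0Mu/2Ld/0B | 1r 1w}
  5. MEM→r4 ⇒ go  {1A/0Mu/1Ld/0B | 0r 0w}
  6. MUL→r4 ⇒ no(FU)  {1A/0Mu/1Ld/0B | 0r 0w}

reason(slot 4) = RD_PORT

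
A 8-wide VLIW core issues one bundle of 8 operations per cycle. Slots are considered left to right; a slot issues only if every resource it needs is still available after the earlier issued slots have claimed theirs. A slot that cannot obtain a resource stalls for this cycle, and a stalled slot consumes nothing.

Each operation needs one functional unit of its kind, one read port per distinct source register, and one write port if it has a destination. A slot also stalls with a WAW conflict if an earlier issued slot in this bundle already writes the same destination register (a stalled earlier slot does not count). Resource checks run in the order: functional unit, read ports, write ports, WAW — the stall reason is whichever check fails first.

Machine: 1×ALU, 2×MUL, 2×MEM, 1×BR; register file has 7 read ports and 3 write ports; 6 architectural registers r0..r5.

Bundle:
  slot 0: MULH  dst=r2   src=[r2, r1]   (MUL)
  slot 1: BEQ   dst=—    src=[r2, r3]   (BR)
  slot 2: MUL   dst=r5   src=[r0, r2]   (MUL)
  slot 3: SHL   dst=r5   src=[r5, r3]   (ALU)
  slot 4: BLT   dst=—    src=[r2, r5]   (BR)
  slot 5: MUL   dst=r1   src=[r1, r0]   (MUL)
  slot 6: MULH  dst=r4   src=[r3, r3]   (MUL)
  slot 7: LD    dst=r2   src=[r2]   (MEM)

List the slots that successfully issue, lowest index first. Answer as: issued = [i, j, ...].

issued = [0, 1, 2]

slot 0 (MUL): ISSUE — free A1,Mu1,Ld2,B1 rp5 wp2
slot 1 (BR): ISSUE — free A1,Mu1,Ld2,B0 rp3 wp2
slot 2 (MUL): ISSUE — free A1,Mu0,Ld2,B0 rp1 wp1
slot 3 (ALU): stall RD_PORT — free A1,Mu0,Ld2,B0 rp1 wp1
slot 4 (BR): stall FU — free A1,Mu0,Ld2,B0 rp1 wp1
slot 5 (MUL): stall FU — free A1,Mu0,Ld2,B0 rp1 wp1
slot 6 (MUL): stall FU — free A1,Mu0,Ld2,B0 rp1 wp1
slot 7 (MEM): stall WAW — free A1,Mu0,Ld2,B0 rp1 wp1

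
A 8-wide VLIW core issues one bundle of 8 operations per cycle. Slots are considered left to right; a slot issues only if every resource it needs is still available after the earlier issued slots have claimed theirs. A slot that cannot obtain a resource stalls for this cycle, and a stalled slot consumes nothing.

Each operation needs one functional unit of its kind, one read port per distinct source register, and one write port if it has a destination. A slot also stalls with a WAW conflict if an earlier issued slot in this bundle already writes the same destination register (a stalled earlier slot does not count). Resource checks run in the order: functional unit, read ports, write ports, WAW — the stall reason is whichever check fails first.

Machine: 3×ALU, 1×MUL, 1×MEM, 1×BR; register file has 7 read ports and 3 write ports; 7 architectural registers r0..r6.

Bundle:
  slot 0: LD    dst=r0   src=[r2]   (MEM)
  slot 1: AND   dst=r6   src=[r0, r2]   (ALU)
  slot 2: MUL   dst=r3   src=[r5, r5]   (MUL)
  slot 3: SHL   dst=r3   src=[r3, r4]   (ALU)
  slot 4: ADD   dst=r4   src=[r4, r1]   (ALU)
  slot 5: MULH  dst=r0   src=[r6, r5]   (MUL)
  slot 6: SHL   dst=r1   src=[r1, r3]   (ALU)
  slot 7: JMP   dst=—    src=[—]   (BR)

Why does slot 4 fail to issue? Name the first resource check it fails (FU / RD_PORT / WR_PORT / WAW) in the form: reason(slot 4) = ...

reason(slot 4) = WR_PORT

slot 0 (MEM): ISSUE — free A3,Mu1,Ld0,B1 rp6 wp2
slot 1 (ALU): ISSUE — free A2,Mu1,Ld0,B1 rp4 wp1
slot 2 (MUL): ISSUE — free A2,Mu0,Ld0,B1 rp3 wp0
slot 3 (ALU): stall WR_PORT — free A2,Mu0,Ld0,B1 rp3 wp0
slot 4 (ALU): stall WR_PORT — free A2,Mu0,Ld0,B1 rp3 wp0
slot 5 (MUL): stall FU — free A2,Mu0,Ld0,B1 rp3 wp0
slot 6 (ALU): stall WR_PORT — free A2,Mu0,Ld0,B1 rp3 wp0
slot 7 (BR): ISSUE — free A2,Mu0,Ld0,B0 rp3 wp0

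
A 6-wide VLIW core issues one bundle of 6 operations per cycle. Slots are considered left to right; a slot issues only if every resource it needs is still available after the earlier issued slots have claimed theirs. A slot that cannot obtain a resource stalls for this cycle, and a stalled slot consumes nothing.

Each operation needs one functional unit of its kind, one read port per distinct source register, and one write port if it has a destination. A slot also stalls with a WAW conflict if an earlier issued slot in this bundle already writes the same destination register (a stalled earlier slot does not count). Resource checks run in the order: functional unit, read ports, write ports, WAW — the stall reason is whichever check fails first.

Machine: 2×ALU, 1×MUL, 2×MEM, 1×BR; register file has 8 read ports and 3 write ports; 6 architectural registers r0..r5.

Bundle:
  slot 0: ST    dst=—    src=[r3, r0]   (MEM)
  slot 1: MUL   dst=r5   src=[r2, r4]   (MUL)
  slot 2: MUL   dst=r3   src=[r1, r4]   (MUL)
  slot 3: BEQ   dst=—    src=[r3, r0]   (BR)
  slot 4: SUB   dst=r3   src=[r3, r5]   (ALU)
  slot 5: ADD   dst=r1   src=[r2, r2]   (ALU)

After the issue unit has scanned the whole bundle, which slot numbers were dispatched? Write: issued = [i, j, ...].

issued = [0, 1, 3, 4]

(0) want 1×MEM +2rd +0wr — yes → AL2|MU1|ME1|BR1|rd6|wr3
(1) want 1×MUL +2rd +1wr — yes → AL2|MU0|ME1|BR1|rd4|wr2
(2) want 1×MUL +2rd +1wr — FU → AL2|MU0|ME1|BR1|rd4|wr2
(3) want 1×BR +2rd +0wr — yes → AL2|MU0|ME1|BR0|rd2|wr2
(4) want 1×ALU +2rd +1wr — yes → AL1|MU0|ME1|BR0|rd0|wr1
(5) want 1×ALU +1rd +1wr — RD_PORT → AL1|MU0|ME1|BR0|rd0|wr1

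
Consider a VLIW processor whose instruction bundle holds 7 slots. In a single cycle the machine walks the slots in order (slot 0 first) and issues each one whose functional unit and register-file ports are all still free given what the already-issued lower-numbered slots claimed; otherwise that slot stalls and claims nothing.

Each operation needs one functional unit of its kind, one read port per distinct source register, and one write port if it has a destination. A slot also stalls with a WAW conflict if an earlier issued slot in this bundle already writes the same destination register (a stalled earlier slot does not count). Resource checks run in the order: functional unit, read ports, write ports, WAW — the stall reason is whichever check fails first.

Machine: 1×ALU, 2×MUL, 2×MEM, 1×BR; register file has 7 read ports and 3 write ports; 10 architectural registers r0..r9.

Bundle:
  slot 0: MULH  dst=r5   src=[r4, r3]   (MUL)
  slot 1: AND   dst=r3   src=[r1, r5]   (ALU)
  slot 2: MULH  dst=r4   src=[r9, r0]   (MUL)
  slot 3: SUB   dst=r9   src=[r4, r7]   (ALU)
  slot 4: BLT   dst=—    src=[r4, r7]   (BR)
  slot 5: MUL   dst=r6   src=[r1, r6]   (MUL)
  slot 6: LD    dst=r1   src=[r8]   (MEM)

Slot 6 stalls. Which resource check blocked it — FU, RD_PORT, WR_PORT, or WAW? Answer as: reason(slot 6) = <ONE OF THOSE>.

(0) want 1×MUL +2rd +1wr — yes → AL1|MU1|ME2|BR1|rd5|wr2
(1) want 1×ALU +2rd +1wr — yes → AL0|MU1|ME2|BR1|rd3|wr1
(2) want 1×MUL +2rd +1wr — yes → AL0|MU0|ME2|BR1|rd1|wr0
(3) want 1×ALU +2rd +1wr — FU → AL0|MU0|ME2|BR1|rd1|wr0
(4) want 1×BR +2rd +0wr — RD_PORT → AL0|MU0|ME2|BR1|rd1|wr0
(5) want 1×MUL +2rd +1wr — FU → AL0|MU0|ME2|BR1|rd1|wr0
(6) want 1×MEM +1rd +1wr — WR_PORT → AL0|MU0|ME2|BR1|rd1|wr0

reason(slot 6) = WR_PORT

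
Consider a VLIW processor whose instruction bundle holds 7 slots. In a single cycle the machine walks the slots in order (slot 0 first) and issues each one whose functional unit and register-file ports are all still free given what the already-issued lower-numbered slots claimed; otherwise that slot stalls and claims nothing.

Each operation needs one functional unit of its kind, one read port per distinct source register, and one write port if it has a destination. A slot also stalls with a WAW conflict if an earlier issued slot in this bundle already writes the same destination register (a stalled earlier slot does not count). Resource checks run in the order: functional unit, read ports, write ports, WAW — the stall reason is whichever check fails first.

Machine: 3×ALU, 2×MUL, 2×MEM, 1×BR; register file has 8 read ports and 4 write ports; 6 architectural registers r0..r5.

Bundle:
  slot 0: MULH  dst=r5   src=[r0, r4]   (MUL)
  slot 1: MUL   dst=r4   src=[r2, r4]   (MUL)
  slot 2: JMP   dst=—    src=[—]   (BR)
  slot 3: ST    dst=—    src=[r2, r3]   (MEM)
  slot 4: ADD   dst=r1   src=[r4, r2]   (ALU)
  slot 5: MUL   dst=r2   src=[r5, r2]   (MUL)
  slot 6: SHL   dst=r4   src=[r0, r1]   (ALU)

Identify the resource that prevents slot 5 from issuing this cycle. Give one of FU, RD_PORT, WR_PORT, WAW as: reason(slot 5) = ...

  0. MUL→r5 ⇒ go  {3A/1Mu/2Ld/1B | 6r 3w}
  1. MUL→r4 ⇒ go  {3A/0Mu/2Ld/1B | 4r 2w}
  2. BR ⇒ go  {3A/0Mu/2Ld/0B | 4r 2w}
  3. MEM ⇒ go  {3A/0Mu/1Ld/0B | 2r 2w}
  4. ALU→r1 ⇒ go  {2A/0Mu/1Ld/0B | 0r 1w}
  5. MUL→r2 ⇒ no(FU)  {2A/0Mu/1Ld/0B | 0r 1w}
  6. ALU→r4 ⇒ no(RD_PORT)  {2A/0Mu/1Ld/0B | 0r 1w}

reason(slot 5) = FU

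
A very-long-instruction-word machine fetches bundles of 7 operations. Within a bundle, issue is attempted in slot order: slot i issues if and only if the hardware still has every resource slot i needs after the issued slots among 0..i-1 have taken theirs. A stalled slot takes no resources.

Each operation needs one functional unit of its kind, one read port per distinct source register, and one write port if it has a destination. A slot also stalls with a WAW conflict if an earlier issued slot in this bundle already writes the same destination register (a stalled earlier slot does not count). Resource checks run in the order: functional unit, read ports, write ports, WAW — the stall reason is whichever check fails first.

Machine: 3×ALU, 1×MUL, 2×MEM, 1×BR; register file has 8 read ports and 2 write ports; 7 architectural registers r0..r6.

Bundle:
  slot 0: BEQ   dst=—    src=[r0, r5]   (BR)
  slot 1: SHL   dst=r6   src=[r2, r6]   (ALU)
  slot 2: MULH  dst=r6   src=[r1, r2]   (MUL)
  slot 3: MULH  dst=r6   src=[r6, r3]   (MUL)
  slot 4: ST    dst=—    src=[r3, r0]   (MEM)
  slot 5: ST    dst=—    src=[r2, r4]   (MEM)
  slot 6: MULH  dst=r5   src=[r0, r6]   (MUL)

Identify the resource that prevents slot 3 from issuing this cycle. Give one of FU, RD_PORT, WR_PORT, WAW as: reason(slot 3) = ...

reason(slot 3) = WAW

slot 0 (BR): ISSUE — free A3,Mu1,Ld2,B0 rp6 wp2
slot 1 (ALU): ISSUE — free A2,Mu1,Ld2,B0 rp4 wp1
slot 2 (MUL): stall WAW — free A2,Mu1,Ld2,B0 rp4 wp1
slot 3 (MUL): stall WAW — free A2,Mu1,Ld2,B0 rp4 wp1
slot 4 (MEM): ISSUE — free A2,Mu1,Ld1,B0 rp2 wp1
slot 5 (MEM): ISSUE — free A2,Mu1,Ld0,B0 rp0 wp1
slot 6 (MUL): stall RD_PORT — free A2,Mu1,Ld0,B0 rp0 wp1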